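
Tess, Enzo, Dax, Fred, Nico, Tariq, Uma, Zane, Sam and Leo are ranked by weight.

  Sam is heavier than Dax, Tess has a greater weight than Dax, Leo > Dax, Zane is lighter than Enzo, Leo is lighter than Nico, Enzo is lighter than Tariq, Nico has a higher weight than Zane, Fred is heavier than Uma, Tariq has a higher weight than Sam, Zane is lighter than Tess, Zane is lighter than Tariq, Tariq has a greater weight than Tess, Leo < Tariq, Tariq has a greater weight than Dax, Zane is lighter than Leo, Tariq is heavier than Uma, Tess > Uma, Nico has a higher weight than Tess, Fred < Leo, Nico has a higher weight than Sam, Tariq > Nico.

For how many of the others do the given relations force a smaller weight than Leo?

4

From Leo the given relations immediately reach Dax, Zane, Fred.
From those, Uma — 4 in total.
No other element is forced below Leo by the given relations, so the count is 4.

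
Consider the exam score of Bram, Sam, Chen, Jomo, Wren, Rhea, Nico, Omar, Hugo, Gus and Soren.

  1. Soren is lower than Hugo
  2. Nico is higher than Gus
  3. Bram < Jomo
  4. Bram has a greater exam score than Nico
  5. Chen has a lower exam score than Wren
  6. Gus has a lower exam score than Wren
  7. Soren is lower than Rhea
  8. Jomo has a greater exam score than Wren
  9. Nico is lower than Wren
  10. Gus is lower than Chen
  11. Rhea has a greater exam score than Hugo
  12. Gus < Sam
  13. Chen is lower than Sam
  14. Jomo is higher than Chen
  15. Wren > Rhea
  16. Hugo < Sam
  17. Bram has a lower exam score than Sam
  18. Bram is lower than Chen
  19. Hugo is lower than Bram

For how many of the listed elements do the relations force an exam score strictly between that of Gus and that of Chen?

The relations place Gus below Chen. An element lies strictly between them when it is forced above Gus and also forced below Chen.
Above Gus: {Nico, Bram, Wren, Sam, Jomo}. Below Chen: {Soren, Hugo, Nico, Bram}.
Intersection: {Nico, Bram} — 2.

2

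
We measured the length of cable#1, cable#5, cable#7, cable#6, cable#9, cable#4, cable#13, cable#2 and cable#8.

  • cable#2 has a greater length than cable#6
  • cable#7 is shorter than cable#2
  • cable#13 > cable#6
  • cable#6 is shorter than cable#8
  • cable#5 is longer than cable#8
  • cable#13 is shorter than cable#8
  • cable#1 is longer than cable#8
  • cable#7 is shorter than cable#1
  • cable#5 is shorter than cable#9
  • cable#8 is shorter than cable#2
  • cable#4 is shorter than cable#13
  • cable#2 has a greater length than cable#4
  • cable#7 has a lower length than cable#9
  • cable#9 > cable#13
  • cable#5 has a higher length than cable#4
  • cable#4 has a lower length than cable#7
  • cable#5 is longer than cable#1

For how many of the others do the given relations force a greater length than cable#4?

From cable#4 the given relations immediately reach cable#7, cable#13, cable#2, cable#5.
From those, cable#8, cable#1, cable#9 — 7 in total.
No other element is forced above cable#4 by the given relations, so the count is 7.

7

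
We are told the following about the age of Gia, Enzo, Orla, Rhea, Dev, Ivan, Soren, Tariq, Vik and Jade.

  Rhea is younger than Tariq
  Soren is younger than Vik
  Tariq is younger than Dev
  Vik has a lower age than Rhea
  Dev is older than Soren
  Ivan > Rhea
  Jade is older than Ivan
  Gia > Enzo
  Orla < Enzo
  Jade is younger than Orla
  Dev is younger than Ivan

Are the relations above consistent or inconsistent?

consistent

The single ordering Soren < Vik < Rhea < Tariq < Dev < Ivan < Jade < Orla < Enzo < Gia satisfies every listed relation, so no contradiction arises.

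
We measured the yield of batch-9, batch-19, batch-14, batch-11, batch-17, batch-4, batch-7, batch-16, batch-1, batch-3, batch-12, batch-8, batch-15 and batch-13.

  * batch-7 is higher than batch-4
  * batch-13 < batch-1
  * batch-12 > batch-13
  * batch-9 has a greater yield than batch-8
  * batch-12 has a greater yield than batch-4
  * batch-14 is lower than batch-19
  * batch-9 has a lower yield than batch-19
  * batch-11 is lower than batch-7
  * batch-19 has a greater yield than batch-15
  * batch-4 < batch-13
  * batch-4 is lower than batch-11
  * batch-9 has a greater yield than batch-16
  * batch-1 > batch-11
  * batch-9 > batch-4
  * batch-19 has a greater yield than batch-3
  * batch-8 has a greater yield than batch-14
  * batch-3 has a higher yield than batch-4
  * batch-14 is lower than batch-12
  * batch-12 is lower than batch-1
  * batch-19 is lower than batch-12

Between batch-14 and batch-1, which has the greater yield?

batch-14 < batch-8 < batch-9 < batch-19 < batch-12 < batch-1, by transitivity through batch-8, batch-9, batch-19, batch-12.
So batch-14 < batch-1; batch-1 is the higher of the two.

batch-1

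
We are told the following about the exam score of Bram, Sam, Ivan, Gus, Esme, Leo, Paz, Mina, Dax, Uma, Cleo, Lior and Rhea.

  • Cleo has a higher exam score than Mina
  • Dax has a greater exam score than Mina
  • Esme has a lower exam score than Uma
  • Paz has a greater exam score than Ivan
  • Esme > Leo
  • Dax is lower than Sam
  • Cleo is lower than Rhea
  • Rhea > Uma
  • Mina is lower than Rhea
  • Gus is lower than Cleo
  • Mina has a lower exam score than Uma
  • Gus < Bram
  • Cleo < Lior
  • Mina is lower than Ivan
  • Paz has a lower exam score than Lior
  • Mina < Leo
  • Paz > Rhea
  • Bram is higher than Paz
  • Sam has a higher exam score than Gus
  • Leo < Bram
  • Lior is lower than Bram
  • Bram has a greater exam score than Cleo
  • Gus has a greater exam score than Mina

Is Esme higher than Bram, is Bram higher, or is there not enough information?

Bram

Link the given pairs in sequence: Esme < Uma; Uma < Rhea; Rhea < Paz; Paz < Bram.
Chaining these gives Esme < Uma < Rhea < Paz < Bram.
So Bram is higher.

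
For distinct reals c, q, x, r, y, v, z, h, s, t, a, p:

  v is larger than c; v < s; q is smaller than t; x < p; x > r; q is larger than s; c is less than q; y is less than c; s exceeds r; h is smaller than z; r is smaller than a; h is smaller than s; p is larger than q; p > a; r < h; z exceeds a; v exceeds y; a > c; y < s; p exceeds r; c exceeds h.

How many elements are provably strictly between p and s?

1

The relations place s below p. An element lies strictly between them when it is forced above s and also forced below p.
Above s: {q, t}. Below p: {r, y, h, c, a, x, v, q}.
Intersection: {q} — 1.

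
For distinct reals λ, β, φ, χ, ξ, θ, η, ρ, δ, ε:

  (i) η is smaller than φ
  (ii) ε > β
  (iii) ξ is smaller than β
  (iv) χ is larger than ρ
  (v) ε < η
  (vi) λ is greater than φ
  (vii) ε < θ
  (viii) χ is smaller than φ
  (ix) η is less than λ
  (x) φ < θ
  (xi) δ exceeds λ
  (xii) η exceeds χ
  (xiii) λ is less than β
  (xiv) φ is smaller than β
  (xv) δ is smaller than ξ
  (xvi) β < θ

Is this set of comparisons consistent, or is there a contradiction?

inconsistent

We have ε < η stated directly, yet also η < φ < λ < δ < ξ < β < ε by chaining the others — so η < ε. Contradiction.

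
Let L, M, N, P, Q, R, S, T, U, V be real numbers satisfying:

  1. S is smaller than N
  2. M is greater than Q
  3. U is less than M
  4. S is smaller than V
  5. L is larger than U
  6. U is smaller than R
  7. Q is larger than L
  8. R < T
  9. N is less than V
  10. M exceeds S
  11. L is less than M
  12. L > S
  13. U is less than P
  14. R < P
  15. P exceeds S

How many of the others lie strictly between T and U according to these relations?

1

Chaining upward from U reaches: L, R, Q, P, M.
Chaining downward from T reaches: R.
Strictly between U and T are those in both lists: R — 1 element.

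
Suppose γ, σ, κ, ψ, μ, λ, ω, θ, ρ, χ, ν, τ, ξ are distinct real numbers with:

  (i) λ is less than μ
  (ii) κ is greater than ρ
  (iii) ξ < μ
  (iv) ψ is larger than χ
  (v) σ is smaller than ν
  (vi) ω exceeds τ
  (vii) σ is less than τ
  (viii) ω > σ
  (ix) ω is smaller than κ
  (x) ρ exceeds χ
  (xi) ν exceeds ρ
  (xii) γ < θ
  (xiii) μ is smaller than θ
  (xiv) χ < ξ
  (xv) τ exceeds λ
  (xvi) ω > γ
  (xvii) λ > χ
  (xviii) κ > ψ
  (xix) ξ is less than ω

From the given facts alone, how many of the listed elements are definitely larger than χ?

Directly above χ: ρ, ψ, ξ, λ.
One step further: ν, τ, ω, κ, μ (9 so far).
One step further: θ (10 so far).
Nothing else is reachable above χ; 10 in all.

10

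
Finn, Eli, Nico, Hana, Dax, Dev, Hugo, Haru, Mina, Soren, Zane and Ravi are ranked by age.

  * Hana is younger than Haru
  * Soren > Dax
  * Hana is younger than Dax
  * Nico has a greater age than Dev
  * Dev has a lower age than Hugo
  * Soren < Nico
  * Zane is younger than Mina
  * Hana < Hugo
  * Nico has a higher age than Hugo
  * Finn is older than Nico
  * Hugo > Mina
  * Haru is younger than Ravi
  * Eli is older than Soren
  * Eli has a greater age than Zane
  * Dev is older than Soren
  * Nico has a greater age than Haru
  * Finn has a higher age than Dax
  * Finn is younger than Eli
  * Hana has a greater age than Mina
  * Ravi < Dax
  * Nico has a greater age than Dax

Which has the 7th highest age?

Dax

Chaining the given pairs: Zane < Mina < Hana < Haru < Ravi < Dax < Soren < Dev < Hugo < Nico < Finn < Eli.
Counting 7 from the largest end gives Dax.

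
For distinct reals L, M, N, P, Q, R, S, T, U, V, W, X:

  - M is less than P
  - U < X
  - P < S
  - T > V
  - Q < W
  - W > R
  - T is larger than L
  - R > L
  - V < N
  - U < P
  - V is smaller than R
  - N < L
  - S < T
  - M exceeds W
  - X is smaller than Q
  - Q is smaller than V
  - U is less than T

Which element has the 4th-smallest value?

V

The consecutive relations fix a unique order: U < X < Q < V < N < L < R < W < M < P < S < T.
Counting 4 from the smallest end gives V.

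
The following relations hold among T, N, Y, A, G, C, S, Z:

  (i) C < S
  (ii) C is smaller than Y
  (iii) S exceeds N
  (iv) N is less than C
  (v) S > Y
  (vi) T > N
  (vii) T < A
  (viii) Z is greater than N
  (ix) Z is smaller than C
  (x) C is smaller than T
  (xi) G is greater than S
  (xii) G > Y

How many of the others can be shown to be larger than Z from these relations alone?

From Z the given relations immediately reach C.
From those, T, Y, S — 4 in total.
From those, A, G — 6 in total.
No other element is forced above Z by the given relations, so the count is 6.

6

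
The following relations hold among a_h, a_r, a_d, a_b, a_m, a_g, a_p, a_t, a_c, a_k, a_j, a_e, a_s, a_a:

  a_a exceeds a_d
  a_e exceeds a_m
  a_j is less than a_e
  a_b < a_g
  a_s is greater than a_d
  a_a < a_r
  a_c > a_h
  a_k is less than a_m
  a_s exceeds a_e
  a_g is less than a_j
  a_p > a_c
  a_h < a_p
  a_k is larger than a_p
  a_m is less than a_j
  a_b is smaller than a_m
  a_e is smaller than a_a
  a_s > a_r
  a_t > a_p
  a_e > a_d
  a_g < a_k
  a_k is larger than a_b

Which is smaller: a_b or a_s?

Link the given pairs in sequence: a_b < a_g; a_g < a_k; a_k < a_m; a_m < a_j; a_j < a_e; a_e < a_a; a_a < a_r; a_r < a_s.
Chaining these gives a_b < a_g < a_k < a_m < a_j < a_e < a_a < a_r < a_s.
So a_b < a_s; a_b is the smaller of the two.

a_b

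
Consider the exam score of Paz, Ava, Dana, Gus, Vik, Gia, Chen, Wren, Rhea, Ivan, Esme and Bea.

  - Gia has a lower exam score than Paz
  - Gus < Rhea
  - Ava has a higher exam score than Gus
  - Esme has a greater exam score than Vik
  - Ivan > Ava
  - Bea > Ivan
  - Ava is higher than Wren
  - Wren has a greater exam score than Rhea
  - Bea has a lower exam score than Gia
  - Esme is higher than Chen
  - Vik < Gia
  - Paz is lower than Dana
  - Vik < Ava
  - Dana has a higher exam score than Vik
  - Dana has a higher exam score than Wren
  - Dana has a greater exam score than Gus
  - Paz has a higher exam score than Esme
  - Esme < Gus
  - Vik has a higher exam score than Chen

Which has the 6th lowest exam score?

The consecutive relations fix a unique order: Chen < Vik < Esme < Gus < Rhea < Wren < Ava < Ivan < Bea < Gia < Paz < Dana.
The 6th smallest is Wren.

Wren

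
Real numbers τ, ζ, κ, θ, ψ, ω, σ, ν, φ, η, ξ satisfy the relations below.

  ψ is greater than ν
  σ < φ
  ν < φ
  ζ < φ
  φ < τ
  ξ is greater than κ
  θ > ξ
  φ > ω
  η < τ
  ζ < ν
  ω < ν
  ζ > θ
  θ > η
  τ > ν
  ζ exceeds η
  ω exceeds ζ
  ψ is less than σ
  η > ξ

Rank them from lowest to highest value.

κ < ξ < η < θ < ζ < ω < ν < ψ < σ < φ < τ

Nothing is placed below κ, so it is least; from there κ < ξ; ξ < η; η < θ; θ < ζ; ζ < ω; ω < ν; ν < ψ; ψ < σ; σ < φ; φ < τ, each given directly.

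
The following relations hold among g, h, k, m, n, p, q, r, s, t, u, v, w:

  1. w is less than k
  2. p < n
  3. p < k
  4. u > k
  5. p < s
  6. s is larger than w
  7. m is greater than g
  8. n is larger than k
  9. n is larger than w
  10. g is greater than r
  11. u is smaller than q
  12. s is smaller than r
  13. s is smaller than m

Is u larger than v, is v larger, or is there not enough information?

undetermined

Following every chain through v: nothing is chained to v.
u is not reached, and no chain runs the other way from u to v.
So the given relations leave the order of v and u undetermined.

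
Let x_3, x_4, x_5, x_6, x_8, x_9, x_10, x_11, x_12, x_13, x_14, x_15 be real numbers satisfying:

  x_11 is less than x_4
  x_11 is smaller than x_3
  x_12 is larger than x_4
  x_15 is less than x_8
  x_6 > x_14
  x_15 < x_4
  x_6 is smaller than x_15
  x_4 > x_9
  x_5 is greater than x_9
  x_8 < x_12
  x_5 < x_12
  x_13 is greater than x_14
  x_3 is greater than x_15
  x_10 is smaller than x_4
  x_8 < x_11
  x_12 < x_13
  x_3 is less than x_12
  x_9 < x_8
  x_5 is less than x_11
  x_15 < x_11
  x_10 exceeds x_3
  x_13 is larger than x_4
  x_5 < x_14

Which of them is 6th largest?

Chaining the given pairs: x_9 < x_5 < x_14 < x_6 < x_15 < x_8 < x_11 < x_3 < x_10 < x_4 < x_12 < x_13.
Counting 6 from the largest end gives x_11.

x_11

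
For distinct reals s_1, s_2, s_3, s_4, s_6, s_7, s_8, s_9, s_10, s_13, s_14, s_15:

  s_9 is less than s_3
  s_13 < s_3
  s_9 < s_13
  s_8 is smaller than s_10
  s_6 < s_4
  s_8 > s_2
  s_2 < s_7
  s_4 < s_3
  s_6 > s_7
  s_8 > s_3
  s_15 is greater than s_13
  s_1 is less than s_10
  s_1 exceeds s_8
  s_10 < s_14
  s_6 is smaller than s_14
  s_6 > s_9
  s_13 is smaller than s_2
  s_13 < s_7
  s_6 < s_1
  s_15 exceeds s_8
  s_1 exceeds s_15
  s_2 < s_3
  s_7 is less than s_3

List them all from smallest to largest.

Each adjacent pair is fixed by a given relation: s_9 < s_13; s_13 < s_2; s_2 < s_7; s_7 < s_6; s_6 < s_4; s_4 < s_3; s_3 < s_8; s_8 < s_15; s_15 < s_1; s_1 < s_10; s_10 < s_14. Chaining them end to end gives the full order.

s_9 < s_13 < s_2 < s_7 < s_6 < s_4 < s_3 < s_8 < s_15 < s_1 < s_10 < s_14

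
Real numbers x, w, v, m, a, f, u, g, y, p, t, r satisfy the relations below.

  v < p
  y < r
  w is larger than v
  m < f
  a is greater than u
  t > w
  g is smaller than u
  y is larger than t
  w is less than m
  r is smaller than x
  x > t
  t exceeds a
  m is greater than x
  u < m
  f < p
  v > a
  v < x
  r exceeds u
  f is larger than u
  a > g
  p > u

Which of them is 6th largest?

y

The consecutive relations fix a unique order: g < u < a < v < w < t < y < r < x < m < f < p.
The 6th largest is y.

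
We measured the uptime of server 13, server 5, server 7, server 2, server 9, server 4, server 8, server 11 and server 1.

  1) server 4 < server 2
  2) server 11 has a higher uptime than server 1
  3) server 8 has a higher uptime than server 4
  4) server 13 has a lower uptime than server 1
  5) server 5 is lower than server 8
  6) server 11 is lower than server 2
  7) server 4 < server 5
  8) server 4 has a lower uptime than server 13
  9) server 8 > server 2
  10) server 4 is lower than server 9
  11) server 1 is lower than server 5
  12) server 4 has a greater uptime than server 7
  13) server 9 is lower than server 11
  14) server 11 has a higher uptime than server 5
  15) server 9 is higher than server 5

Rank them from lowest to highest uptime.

server 7 < server 4 < server 13 < server 1 < server 5 < server 9 < server 11 < server 2 < server 8

Each adjacent pair is fixed by a given relation: server 7 < server 4; server 4 < server 13; server 13 < server 1; server 1 < server 5; server 5 < server 9; server 9 < server 11; server 11 < server 2; server 2 < server 8. Chaining them end to end gives the full order.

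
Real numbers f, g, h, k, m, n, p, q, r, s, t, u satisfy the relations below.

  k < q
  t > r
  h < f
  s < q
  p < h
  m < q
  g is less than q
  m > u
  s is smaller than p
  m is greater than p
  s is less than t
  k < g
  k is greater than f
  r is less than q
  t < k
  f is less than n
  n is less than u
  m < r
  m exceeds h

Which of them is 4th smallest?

Piecing the relations together gives one ordering: s < p < h < f < n < u < m < r < t < k < g < q.
Counting 4 from the smallest end gives f.

f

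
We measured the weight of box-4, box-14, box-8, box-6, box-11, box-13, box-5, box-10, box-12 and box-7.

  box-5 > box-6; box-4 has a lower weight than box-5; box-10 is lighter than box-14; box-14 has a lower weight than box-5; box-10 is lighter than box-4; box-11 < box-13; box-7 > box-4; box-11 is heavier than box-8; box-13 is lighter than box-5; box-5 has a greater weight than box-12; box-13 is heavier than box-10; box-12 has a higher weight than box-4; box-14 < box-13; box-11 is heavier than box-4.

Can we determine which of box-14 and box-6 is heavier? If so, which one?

Following every chain through box-6: above box-6 we get box-5.
box-14 is not reached, and no chain runs the other way from box-14 to box-6.
So the given relations leave the order of box-6 and box-14 undetermined.

undetermined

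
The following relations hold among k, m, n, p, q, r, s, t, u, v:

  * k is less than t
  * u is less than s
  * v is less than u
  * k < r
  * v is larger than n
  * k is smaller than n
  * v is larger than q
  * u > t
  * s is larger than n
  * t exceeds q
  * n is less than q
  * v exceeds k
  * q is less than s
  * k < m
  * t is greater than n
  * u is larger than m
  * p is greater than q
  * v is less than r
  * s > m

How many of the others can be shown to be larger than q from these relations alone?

The elements the relations force above q are t, v, u, p, s, r — no chain reaches any other.
That is 6.

6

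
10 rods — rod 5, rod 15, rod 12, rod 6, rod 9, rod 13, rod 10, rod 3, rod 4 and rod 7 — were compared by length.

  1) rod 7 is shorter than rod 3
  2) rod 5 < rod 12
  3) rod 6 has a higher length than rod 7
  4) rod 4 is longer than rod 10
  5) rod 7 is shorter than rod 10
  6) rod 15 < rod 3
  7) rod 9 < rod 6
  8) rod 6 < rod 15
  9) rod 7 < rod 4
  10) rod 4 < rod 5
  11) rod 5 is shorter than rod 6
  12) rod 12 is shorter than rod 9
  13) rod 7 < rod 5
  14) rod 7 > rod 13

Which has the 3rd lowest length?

rod 10

Chaining the given pairs: rod 13 < rod 7 < rod 10 < rod 4 < rod 5 < rod 12 < rod 9 < rod 6 < rod 15 < rod 3.
The 3rd smallest is rod 10.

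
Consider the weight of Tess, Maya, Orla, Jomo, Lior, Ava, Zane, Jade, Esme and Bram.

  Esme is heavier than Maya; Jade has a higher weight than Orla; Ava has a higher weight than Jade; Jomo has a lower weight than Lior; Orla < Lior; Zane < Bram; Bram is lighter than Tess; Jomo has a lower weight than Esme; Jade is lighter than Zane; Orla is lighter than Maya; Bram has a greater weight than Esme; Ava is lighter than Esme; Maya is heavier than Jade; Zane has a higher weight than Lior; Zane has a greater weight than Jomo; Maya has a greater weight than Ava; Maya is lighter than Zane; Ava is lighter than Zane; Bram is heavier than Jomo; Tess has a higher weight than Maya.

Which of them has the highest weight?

Chaining downward from Tess: directly below it, Maya, Bram; then Orla, Jade, Jomo, Ava, Esme, Zane; then Lior.
That covers every other element, and nothing is given above Tess, so Tess is the highest weight.

Tess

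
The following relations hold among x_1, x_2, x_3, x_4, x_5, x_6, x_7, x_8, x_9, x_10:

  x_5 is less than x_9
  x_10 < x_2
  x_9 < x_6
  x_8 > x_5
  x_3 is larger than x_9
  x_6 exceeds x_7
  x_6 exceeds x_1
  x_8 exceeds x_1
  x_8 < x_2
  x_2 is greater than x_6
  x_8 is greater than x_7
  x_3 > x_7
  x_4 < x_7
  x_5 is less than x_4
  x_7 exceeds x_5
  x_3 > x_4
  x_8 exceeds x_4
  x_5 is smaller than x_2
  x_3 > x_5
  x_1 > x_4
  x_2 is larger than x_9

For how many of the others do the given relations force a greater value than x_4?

6

Directly above x_4: x_7, x_1, x_8, x_3.
One step further: x_6, x_2 (6 so far).
Nothing else is reachable above x_4; 6 in all.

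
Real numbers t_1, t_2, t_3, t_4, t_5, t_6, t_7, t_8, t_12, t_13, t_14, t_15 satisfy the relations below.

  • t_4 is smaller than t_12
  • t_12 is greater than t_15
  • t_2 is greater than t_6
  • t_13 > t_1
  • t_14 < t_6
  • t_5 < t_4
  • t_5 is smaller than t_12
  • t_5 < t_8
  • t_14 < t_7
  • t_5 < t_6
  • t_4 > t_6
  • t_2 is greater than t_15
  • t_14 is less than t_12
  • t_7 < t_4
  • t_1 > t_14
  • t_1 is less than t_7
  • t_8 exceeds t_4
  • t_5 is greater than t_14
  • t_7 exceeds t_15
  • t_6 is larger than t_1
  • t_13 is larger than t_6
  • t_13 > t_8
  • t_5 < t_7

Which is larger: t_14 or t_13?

t_13

The relevant relations are t_14 < t_5; t_5 < t_7; t_7 < t_4; t_4 < t_8; t_8 < t_13.
Together: t_14 < t_5 < t_7 < t_4 < t_8 < t_13.
So t_14 < t_13; t_13 is the larger of the two.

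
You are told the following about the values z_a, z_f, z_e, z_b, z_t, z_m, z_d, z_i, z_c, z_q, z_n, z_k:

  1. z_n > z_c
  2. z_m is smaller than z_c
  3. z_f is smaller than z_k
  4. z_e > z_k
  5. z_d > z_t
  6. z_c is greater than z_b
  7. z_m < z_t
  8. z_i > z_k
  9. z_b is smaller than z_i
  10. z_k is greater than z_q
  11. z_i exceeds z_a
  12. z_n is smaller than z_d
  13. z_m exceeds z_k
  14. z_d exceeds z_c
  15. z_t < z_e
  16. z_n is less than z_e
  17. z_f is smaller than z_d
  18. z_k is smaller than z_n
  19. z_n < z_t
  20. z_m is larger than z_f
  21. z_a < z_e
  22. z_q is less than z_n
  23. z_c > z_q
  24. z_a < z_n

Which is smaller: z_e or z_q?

z_q

z_q < z_k and z_k < z_m give z_q < z_m.
Then z_m < z_c extends the chain to z_c.
With z_c < z_n: z_q < z_k < z_m < z_c < z_n.
Then z_n < z_t extends the chain to z_t.
Then z_t < z_e extends the chain to z_e.
So z_q < z_e; z_q is the smaller of the two.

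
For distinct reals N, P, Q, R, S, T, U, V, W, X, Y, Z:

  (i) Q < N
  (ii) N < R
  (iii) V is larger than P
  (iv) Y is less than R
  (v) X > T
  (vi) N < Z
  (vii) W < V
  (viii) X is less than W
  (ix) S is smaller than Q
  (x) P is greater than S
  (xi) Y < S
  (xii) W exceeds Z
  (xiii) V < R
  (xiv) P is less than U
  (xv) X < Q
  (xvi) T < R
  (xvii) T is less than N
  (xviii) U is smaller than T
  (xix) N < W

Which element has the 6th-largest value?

Chaining the given pairs: Y < S < P < U < T < X < Q < N < Z < W < V < R.
The 6th largest is Q.

Q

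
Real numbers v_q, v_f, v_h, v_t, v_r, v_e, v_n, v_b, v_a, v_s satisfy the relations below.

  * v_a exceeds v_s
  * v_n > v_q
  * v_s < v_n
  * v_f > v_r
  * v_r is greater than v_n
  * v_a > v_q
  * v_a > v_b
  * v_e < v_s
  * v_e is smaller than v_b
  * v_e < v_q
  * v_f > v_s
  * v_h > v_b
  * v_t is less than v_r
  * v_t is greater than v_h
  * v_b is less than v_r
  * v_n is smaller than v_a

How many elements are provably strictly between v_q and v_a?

1

The relations place v_q below v_a. An element lies strictly between them when it is forced above v_q and also forced below v_a.
Above v_q: {v_n, v_r, v_f}. Below v_a: {v_e, v_b, v_s, v_n}.
Intersection: {v_n} — 1.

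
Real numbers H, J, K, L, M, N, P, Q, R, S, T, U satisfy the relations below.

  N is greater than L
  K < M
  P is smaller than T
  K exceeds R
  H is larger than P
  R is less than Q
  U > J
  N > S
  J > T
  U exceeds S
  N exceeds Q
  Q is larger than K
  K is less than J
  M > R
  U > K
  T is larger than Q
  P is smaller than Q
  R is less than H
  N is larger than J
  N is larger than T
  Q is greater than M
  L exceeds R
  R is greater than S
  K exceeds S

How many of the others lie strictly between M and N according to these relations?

3

Chaining upward from M reaches: Q, T, J, U.
Chaining downward from N reaches: S, R, K, P, L, Q, T, J.
Strictly between M and N are those in both lists: Q, T, J — 3 elements.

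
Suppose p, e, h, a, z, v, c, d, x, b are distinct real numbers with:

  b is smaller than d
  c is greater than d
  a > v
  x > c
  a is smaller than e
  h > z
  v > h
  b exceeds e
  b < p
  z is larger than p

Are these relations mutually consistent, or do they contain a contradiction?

inconsistent

Chaining the given relations yields p < z < h < v < a < e < b, so p < b. But one relation states b < p. These cannot both hold.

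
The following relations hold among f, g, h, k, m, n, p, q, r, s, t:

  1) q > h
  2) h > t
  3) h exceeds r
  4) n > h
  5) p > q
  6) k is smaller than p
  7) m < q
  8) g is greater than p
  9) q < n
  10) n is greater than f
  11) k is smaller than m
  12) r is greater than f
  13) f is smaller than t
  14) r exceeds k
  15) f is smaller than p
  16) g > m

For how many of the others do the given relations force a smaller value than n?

7

The elements the relations force below n are f, k, m, t, r, h, q — no chain reaches any other.
That is 7.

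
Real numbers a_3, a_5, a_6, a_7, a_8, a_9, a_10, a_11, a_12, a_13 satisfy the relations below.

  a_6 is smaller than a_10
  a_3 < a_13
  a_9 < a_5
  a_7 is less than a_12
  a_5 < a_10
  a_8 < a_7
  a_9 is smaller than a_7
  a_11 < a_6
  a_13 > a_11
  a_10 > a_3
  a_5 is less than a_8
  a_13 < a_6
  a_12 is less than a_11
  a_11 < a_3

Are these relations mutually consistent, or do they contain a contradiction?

The single ordering a_9 < a_5 < a_8 < a_7 < a_12 < a_11 < a_3 < a_13 < a_6 < a_10 satisfies every listed relation, so no contradiction arises.

consistent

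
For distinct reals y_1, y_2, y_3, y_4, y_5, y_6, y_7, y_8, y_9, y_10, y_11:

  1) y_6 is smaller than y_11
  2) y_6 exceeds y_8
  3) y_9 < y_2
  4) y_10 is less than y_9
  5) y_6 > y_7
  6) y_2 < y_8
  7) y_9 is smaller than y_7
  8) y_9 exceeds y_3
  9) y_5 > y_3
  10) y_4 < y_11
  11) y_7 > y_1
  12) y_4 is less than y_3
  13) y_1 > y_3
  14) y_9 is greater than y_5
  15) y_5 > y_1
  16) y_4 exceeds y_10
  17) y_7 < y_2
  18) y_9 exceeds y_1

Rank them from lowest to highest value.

y_10 < y_4 < y_3 < y_1 < y_5 < y_9 < y_7 < y_2 < y_8 < y_6 < y_11

The consecutive links are each given: y_10 < y_4; y_4 < y_3; y_3 < y_1; y_1 < y_5; y_5 < y_9; y_9 < y_7; y_7 < y_2; y_2 < y_8; y_8 < y_6; y_6 < y_11.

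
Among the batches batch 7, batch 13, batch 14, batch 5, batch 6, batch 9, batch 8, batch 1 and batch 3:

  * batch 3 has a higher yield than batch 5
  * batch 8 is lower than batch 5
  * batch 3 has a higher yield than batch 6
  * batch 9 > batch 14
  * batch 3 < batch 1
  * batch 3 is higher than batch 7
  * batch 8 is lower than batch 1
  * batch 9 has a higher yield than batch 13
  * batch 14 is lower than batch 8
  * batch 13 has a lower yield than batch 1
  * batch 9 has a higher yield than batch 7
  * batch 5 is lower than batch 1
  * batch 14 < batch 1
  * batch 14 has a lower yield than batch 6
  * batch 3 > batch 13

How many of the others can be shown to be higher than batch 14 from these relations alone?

6

The elements the relations force above batch 14 are batch 8, batch 5, batch 6, batch 9, batch 3, batch 1 — no chain reaches any other.
That is 6.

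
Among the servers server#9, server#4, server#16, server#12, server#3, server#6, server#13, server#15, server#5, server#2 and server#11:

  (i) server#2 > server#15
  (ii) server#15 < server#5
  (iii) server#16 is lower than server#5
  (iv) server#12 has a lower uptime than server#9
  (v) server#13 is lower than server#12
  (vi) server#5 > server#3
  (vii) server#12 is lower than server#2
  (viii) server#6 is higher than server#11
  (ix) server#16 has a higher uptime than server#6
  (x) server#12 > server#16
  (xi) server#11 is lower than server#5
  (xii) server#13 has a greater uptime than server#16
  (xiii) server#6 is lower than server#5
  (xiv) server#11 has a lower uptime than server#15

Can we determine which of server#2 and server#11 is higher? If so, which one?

server#2

The relevant relations are server#11 < server#6; server#6 < server#16; server#16 < server#13; server#13 < server#12; server#12 < server#2.
Together: server#11 < server#6 < server#16 < server#13 < server#12 < server#2.
So server#2 is higher.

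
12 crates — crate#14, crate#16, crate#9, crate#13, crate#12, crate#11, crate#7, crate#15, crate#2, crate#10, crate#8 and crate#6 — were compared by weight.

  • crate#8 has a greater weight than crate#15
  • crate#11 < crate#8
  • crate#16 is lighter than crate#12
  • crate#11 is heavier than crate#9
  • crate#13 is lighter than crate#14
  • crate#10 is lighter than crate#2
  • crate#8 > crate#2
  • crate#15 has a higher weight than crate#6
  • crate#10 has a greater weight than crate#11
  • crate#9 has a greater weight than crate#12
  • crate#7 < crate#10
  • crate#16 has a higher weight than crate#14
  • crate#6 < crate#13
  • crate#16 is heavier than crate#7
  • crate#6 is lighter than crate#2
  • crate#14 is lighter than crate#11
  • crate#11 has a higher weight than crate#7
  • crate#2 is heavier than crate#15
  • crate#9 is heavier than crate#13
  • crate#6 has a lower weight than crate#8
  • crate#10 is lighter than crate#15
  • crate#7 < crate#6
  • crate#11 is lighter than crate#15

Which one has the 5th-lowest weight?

crate#16

Piecing the relations together gives one ordering: crate#7 < crate#6 < crate#13 < crate#14 < crate#16 < crate#12 < crate#9 < crate#11 < crate#10 < crate#15 < crate#2 < crate#8.
Counting 5 from the smallest end gives crate#16.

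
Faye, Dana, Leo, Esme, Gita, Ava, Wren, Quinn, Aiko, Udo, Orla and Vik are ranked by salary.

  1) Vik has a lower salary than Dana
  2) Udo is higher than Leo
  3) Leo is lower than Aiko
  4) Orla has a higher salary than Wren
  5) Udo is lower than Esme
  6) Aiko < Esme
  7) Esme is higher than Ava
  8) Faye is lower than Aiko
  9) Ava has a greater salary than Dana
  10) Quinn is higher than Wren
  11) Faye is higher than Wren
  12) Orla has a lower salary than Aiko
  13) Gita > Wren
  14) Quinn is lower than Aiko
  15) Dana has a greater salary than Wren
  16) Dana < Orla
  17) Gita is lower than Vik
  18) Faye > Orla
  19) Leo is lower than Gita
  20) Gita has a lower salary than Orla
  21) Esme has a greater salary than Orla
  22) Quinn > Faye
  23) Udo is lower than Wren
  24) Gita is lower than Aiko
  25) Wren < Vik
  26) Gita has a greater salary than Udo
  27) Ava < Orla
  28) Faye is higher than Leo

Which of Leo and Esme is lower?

Following the relations from Leo: Leo < Udo < Wren < Gita < Vik < Dana < Ava < Orla < Faye < Quinn < Aiko < Esme.
So Leo < Esme; Leo is the lower of the two.

Leo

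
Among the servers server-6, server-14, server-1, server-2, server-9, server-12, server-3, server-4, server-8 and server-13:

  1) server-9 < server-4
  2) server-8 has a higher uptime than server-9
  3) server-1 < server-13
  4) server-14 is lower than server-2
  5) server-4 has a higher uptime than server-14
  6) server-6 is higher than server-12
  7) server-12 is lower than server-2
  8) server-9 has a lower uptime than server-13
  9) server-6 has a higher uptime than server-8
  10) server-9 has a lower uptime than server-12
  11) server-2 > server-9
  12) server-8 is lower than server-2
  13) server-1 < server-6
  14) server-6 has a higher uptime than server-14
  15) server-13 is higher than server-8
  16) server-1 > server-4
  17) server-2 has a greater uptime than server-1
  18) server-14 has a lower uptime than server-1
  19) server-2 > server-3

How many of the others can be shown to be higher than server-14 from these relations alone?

5

The elements the relations force above server-14 are server-4, server-1, server-6, server-13, server-2 — no chain reaches any other.
That is 5.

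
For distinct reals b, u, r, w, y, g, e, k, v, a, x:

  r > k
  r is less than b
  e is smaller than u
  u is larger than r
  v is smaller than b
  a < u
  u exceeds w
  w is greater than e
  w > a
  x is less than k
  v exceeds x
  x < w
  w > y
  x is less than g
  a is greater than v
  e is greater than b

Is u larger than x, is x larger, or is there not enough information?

x < k < r < b < e < w < u, by transitivity through k, r, b, e, w.
So u is larger.

u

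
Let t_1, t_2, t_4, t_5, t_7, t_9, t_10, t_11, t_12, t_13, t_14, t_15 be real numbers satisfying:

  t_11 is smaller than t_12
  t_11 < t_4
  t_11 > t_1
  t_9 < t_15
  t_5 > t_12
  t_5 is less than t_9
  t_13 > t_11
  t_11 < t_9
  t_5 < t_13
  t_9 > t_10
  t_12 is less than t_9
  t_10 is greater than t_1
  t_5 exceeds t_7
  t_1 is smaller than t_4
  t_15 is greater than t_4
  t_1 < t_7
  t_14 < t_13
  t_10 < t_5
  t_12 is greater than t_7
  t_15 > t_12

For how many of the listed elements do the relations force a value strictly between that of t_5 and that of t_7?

1

The relations place t_7 below t_5. An element lies strictly between them when it is forced above t_7 and also forced below t_5.
Above t_7: {t_12, t_9, t_13, t_15}. Below t_5: {t_1, t_10, t_11, t_12}.
Intersection: {t_12} — 1.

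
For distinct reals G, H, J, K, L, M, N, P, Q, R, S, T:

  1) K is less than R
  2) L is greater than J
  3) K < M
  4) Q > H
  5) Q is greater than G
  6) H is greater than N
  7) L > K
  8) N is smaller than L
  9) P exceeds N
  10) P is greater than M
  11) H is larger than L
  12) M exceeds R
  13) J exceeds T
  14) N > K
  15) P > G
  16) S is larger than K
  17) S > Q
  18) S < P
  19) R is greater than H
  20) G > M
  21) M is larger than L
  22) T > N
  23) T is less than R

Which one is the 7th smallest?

R

The consecutive relations fix a unique order: K < N < T < J < L < H < R < M < G < Q < S < P.
Counting 7 from the smallest end gives R.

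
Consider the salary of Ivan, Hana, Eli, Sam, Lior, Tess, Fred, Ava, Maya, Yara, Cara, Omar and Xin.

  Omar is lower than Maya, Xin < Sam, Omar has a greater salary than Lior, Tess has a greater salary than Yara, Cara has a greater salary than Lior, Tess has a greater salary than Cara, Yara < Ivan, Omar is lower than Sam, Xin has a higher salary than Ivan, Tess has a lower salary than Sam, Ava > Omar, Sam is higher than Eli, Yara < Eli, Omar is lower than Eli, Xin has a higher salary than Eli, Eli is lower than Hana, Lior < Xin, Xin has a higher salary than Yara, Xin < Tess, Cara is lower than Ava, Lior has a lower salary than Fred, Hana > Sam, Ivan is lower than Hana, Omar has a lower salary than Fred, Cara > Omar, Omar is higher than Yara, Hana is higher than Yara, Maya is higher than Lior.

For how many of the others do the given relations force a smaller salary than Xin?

From Xin the given relations immediately reach Lior, Yara, Eli, Ivan.
From those, Omar — 5 in total.
No other element is forced below Xin by the given relations, so the count is 5.

5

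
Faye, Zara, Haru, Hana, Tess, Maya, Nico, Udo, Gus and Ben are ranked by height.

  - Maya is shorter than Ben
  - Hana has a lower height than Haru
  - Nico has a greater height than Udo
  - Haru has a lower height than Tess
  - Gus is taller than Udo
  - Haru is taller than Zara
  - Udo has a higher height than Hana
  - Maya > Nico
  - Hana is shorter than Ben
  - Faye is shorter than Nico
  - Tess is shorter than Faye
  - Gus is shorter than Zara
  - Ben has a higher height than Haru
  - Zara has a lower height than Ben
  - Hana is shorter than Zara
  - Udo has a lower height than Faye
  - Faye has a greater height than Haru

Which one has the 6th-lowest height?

Tess

Chaining the given pairs: Hana < Udo < Gus < Zara < Haru < Tess < Faye < Nico < Maya < Ben.
The 6th smallest is Tess.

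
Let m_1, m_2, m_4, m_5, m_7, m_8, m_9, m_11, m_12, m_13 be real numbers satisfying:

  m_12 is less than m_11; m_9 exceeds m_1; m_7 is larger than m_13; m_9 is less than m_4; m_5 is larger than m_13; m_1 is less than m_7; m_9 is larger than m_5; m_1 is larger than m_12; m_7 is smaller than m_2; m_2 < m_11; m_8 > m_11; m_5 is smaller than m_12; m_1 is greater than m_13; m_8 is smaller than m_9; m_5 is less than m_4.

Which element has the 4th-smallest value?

The consecutive relations fix a unique order: m_13 < m_5 < m_12 < m_1 < m_7 < m_2 < m_11 < m_8 < m_9 < m_4.
Counting 4 from the smallest end gives m_1.

m_1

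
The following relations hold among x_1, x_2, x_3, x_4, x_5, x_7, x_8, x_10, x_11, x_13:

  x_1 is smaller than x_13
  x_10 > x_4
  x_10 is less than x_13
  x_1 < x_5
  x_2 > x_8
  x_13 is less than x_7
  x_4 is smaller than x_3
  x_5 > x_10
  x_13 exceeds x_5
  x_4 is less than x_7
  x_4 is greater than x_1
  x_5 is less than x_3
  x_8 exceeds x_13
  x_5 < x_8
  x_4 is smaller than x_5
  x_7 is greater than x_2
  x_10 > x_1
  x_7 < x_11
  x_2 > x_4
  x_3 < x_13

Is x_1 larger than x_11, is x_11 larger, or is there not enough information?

Link the given pairs in sequence: x_1 < x_4; x_4 < x_10; x_10 < x_5; x_5 < x_3; x_3 < x_13; x_13 < x_8; x_8 < x_2; x_2 < x_7; x_7 < x_11.
Chaining these gives x_1 < x_4 < x_10 < x_5 < x_3 < x_13 < x_8 < x_2 < x_7 < x_11.
So x_11 is larger.

x_11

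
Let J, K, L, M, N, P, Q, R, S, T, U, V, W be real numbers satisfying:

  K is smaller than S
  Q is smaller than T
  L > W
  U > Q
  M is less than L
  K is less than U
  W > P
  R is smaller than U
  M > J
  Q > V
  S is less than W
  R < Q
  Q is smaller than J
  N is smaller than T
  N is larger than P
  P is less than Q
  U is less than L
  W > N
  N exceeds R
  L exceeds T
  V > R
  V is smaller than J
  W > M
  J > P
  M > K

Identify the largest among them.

L

R is not greatest since R < Q; P is not greatest since P < N; K is not greatest since K < S; N is not greatest since N < W; V is not greatest since V < J; Q is not greatest since Q < U; U is not greatest since U < L; S is not greatest since S < W; T is not greatest since T < L; J is not greatest since J < M; M is not greatest since M < L; W is not greatest since W < L.
Only L has nothing above it, so L is the largest.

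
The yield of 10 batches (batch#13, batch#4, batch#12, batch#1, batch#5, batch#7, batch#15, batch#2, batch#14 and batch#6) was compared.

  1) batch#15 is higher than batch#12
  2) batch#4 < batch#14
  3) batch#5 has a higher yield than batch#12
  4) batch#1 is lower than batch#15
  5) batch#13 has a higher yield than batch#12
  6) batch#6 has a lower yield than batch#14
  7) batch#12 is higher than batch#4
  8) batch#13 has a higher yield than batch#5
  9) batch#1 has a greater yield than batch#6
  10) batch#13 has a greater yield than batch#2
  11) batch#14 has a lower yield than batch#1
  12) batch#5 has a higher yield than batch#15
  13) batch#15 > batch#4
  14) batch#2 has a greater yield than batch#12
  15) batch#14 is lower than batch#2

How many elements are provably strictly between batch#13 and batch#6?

Chaining upward from batch#6 reaches: batch#14, batch#2, batch#1, batch#15, batch#5.
Chaining downward from batch#13 reaches: batch#4, batch#12, batch#14, batch#2, batch#1, batch#15, batch#5.
Strictly between batch#6 and batch#13 are those in both lists: batch#14, batch#2, batch#1, batch#15, batch#5 — 5 elements.

5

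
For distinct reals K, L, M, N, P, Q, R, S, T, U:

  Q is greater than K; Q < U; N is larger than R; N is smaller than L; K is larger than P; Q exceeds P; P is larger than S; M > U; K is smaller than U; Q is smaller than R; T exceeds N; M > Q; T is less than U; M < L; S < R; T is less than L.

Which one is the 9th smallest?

M

The consecutive relations fix a unique order: S < P < K < Q < R < N < T < U < M < L.
Counting 9 from the smallest end gives M.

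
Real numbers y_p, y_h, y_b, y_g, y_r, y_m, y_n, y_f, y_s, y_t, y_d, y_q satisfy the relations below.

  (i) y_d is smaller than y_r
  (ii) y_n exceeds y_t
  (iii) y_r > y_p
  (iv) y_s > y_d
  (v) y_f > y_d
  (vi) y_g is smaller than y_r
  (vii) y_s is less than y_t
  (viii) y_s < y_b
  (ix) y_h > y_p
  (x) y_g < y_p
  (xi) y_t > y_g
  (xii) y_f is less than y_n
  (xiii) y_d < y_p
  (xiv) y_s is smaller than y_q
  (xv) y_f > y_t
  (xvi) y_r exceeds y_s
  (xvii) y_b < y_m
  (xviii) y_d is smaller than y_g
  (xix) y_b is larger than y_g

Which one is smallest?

y_d

Chaining upward from y_d: directly above it, y_g, y_s, y_p, y_f, y_r; then y_b, y_t, y_q, y_h, y_n; then y_m.
That covers every other element, and nothing is given below y_d, so y_d is the smallest.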